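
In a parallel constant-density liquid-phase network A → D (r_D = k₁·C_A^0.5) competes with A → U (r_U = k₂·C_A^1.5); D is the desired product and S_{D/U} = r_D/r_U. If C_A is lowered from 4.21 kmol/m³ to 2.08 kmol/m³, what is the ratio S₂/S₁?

2.02

S_{D/U} = (k₁/k₂)·C_A⁻¹, so S₂/S₁ = (C_{A,2}/C_{A,1})⁻¹.
= 4.21/2.08 = 2.02.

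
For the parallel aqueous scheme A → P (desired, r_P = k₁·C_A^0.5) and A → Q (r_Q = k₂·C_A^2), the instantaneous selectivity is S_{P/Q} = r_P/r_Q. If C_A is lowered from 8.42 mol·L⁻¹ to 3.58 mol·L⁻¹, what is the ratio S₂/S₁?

3.61

S_{P/Q} = (k₁/k₂)·C_A^-1.5, so S₂/S₁ = (C_{A,2}/C_{A,1})^-1.5.
= (3.58/8.42)^(-1.5) = (0.4252)^(-1.5) = 3.61.
Selectivity toward P rises as C_A falls — low-concentration operation is favoured.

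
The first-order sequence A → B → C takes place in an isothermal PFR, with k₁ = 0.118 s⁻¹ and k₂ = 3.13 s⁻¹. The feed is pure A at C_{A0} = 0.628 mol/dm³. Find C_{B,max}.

For a first-order series the maximum intermediate yield is C_{B,max}/C_{A0} = (k₁/k₂)^[k₂/(k₂−k₁)].
= (0.118/3.13)^(3.13/(3.13−0.118)) = (0.03770)^(1.039) = 0.03316.
C_{B,max} = 0.03316×0.628 = 0.0208 mol/dm³.

0.0208 mol/dm³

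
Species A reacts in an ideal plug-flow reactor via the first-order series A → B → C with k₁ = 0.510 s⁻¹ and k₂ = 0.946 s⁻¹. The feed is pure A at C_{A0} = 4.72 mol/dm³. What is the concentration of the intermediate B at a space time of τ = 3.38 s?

0.759 mol/dm³

The intermediate concentration in a first-order A→B→C sequence is C_B = k₁C_{A0}(e^(−k₁τ) − e^(−k₂τ))/(k₂−k₁).
e^(−k₁τ) = e^(−0.510×3.38) = e^(−1.724) = 0.1784; e^(−k₂τ) = e^(−3.197) = 0.04087.
C_B = 0.510×4.72/(0.946−0.510) × (0.1784−0.04087) = 5.521×0.1375 = 0.7593 mol/dm³.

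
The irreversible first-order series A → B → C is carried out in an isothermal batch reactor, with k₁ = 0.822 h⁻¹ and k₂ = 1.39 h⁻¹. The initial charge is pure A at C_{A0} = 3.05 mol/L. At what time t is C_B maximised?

For first-order series the maximum of C_B occurs at t_opt = ln(k₂/k₁)/(k₂−k₁).
= ln(1.39/0.822)/(1.39−0.822) = ln(1.691)/0.5680 = 0.5253/0.5680 = 0.925 h.

0.925 h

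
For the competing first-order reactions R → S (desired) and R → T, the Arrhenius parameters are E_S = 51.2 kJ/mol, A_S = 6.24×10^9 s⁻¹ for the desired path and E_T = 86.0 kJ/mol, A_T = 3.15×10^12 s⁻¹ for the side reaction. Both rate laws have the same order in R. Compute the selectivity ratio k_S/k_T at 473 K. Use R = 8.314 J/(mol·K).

13.8

With equal orders, S_{S/T} = k_S/k_T = (A_S/A_T)·exp[(E_T−E_S)/(RT)].
(E_T−E_S)/(RT) = (86.0−51.2)×10³/(8.314×473) = 34800/3933 = 8.849.
k_S/k_T = (6.24×10^9/3.15×10^12)·exp(8.849) = 0.001981 × 6969 = 13.8.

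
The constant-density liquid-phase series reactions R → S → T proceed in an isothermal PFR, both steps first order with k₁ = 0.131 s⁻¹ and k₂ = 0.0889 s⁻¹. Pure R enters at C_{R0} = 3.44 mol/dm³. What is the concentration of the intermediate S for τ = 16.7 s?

1.22 mol/dm³

For first-order series with pure R initially, C_S(τ) = k₁C_{R0}/(k₂−k₁)·(e^(−k₁τ) − e^(−k₂τ)).
e^(−k₁τ) = e^(−0.131×16.7) = e^(−2.188) = 0.1122; e^(−k₂τ) = e^(−1.485) = 0.2266.
C_S = 0.131×3.44/(0.0889−0.131) × (0.1122−0.2266) = (-10.70)×(-0.1144) = 1.225 mol/dm³.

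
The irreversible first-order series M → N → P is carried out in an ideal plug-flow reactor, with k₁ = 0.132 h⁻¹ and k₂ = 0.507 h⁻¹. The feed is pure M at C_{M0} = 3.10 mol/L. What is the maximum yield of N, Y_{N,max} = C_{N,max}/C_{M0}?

At the optimum, C_{N,max}/C_{M0} = (k₁/k₂)^[k₂/(k₂−k₁)].
= (0.132/0.507)^(0.507/(0.507−0.132)) = (0.2604)^(1.352) = 0.1621.

0.162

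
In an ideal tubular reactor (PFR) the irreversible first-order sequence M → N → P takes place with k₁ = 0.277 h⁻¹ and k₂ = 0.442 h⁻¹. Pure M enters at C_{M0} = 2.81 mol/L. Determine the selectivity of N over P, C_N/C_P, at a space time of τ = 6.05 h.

0.323

The intermediate concentration in a first-order A→B→C sequence is C_N = k₁C_{M0}(e^(−k₁τ) − e^(−k₂τ))/(k₂−k₁).
e^(−k₁τ) = e^(−0.277×6.05) = e^(−1.676) = 0.1871; e^(−k₂τ) = e^(−2.674) = 0.06897.
C_N = 0.277×2.81/(0.442−0.277) × (0.1871−0.06897) = 4.717×0.1182 = 0.5575 mol/L.
C_M = C_{M0}e^(−k₁τ) = 0.5259 mol/L, so C_P = C_{M0}−C_M−C_N = 1.727 mol/L; C_N/C_P = 0.323.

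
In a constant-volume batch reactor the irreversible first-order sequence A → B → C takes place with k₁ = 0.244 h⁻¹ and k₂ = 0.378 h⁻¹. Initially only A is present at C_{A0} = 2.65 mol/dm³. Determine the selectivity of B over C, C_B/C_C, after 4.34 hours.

0.743

Solving the coupled first-order balances gives C_B(t) = [k₁/(k₂−k₁)]·C_{A0}·(e^(−k₁t) − e^(−k₂t)).
e^(−k₁t) = e^(−0.244×4.34) = e^(−1.059) = 0.3468; e^(−k₂t) = e^(−1.641) = 0.1939.
C_B = 0.244×2.65/(0.378−0.244) × (0.3468−0.1939) = 4.825×0.1529 = 0.7380 mol/dm³.
C_A = C_{A0}e^(−k₁t) = 0.9191 mol/dm³, so C_C = C_{A0}−C_A−C_B = 0.9930 mol/dm³; C_B/C_C = 0.743.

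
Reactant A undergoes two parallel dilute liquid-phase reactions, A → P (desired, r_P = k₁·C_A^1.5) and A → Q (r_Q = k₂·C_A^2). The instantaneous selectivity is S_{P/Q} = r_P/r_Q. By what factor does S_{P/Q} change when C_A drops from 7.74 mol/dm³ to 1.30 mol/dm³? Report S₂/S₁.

S_{P/Q} = (k₁/k₂)·C_A^-0.5, so S₂/S₁ = (C_{A,2}/C_{A,1})^-0.5.
= (1.30/7.74)^(-0.5) = (0.1680)^(-0.5) = 2.44.
Selectivity toward P rises as C_A falls — low-concentration operation is favoured.

2.44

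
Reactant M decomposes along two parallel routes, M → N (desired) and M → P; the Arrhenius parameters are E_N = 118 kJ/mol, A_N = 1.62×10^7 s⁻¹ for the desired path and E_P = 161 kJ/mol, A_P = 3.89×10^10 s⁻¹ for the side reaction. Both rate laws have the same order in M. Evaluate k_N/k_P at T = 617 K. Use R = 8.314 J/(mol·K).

k_N/k_P = (A_N/A_P)·exp[−(E_N−E_P)/(RT)] = (A_N/A_P)·exp[(E_P−E_N)/(RT)].
(E_P−E_N)/(RT) = (161−118)×10³/(8.314×617) = 43000/5130 = 8.382.
k_N/k_P = (1.62×10^7/3.89×10^10)·exp(8.382) = 4.165×10^-4 × 4370 = 1.82.
Since E_N < E_P, lowering the temperature improves selectivity toward N.

1.82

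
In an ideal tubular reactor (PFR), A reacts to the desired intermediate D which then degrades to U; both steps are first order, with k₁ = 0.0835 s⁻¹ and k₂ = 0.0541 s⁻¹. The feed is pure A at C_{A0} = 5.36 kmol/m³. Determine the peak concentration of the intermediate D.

2.41 kmol/m³

Evaluating C_D at τ_opt = ln(k₂/k₁)/(k₂−k₁) gives C_{D,max}/C_{A0} = (k₁/k₂)^[k₂/(k₂−k₁)].
= (0.0835/0.0541)^(0.0541/(0.0541−0.0835)) = (1.543)^(-1.840) = 0.4499.
C_{D,max} = 0.4499×5.36 = 2.41 kmol/m³.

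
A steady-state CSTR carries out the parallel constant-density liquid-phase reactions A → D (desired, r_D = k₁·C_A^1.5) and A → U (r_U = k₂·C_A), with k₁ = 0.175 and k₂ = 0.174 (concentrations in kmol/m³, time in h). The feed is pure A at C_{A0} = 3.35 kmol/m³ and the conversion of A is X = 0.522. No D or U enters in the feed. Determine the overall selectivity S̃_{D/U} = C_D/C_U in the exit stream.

Exit C_A = C_{A0}(1−X) = 3.35×0.478 = 1.601 kmol/m³.
Rates in a CSTR are evaluated at the outlet concentration: r_D = 0.175×1.601^1.5 = 0.3546, r_U = 0.174×1.601 = 0.2786.
Overall selectivity = C_D/C_U = r_Dτ/(r_Uτ) = r_D/r_U = 1.27.

1.27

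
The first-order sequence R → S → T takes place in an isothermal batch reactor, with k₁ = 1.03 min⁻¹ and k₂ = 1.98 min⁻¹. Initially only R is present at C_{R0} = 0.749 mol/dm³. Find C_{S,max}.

At the optimum, C_{S,max}/C_{R0} = (k₁/k₂)^[k₂/(k₂−k₁)].
= (1.03/1.98)^(1.98/(1.98−1.03)) = (0.5202)^(2.084) = 0.2561.
C_{S,max} = 0.2561×0.749 = 0.192 mol/dm³.

0.192 mol/dm³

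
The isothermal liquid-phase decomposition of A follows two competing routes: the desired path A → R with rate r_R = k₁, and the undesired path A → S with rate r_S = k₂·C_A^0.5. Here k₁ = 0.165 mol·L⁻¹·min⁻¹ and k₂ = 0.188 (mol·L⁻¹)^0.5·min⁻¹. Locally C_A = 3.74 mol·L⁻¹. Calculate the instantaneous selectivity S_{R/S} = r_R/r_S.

S_{R/S} = r_R/r_S = (k₁)/(k₂·C_A^0.5) = (k₁/k₂)·C_A^-0.5.
= (0.165) / (0.188×3.740^0.5) = 0.1650/0.3636 = 0.454.

0.454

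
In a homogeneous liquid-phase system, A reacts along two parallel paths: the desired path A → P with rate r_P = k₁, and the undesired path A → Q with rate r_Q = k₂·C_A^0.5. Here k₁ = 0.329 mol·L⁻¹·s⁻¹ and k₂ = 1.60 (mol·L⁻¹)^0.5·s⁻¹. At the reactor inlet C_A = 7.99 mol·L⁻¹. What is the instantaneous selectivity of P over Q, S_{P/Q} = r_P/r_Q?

0.0727

S_{P/Q} = r_P/r_Q = (k₁)/(k₂·C_A^0.5) = (k₁/k₂)·C_A^-0.5.
= (0.329) / (1.60×7.990^0.5) = 0.3290/4.523 = 0.0727.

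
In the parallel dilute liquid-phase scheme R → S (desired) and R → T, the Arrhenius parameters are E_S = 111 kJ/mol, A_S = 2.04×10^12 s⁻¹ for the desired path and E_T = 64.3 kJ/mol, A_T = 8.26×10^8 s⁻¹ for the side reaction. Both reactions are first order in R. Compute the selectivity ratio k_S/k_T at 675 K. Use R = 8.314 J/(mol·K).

0.601

With equal orders, S_{S/T} = k_S/k_T = (A_S/A_T)·exp[(E_T−E_S)/(RT)].
(E_T−E_S)/(RT) = (64.3−111)×10³/(8.314×675) = -46700/5612 = -8.322.
k_S/k_T = (2.04×10^12/8.26×10^8)·exp(-8.322) = 2470 × 2.432×10^-4 = 0.601.
Since E_S > E_T, raising the temperature improves selectivity toward S.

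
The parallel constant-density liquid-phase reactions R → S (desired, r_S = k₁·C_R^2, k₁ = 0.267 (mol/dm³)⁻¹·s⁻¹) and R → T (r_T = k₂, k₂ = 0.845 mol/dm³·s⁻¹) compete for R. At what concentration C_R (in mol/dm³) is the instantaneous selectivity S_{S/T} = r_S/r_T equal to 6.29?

4.46 mol/dm³

S_{S/T} = (k₁/k₂)·C_R^2 ⇒ C_R = (S·k₂/k₁)^(0.5).
= (6.29×0.845/0.267)^(0.5) = (19.91)^(0.5) = 4.46 mol/dm³.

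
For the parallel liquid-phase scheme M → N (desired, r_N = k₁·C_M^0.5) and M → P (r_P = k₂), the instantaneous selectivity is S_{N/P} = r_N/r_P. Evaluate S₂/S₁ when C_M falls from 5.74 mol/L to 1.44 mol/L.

S_{N/P} = (k₁/k₂)·C_M^0.5, so S₂/S₁ = (C_{M,2}/C_{M,1})^0.5.
= (1.44/5.74)^0.5 = (0.2509)^0.5 = 0.501.
Selectivity toward N falls as C_M falls — high-concentration operation is favoured.

0.501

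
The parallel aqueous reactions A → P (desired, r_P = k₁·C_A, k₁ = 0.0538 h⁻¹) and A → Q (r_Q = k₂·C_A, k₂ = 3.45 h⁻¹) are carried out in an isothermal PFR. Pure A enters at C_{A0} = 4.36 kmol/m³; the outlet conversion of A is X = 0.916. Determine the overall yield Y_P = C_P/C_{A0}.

C_A = C_{A0}(1−X) = 0.3662 kmol/m³.
Both paths are first order in A, so the instantaneous fraction to P is constant: dC_P/d(−C_A) = k₁/(k₁+k₂) = 0.01535.
C_P = 0.01535·(C_{A0}−C_A) = 0.01535×3.994 = 0.0613 kmol/m³.
Y_P = C_P/C_{A0} = 0.06132/4.36 = 0.0141.

0.0141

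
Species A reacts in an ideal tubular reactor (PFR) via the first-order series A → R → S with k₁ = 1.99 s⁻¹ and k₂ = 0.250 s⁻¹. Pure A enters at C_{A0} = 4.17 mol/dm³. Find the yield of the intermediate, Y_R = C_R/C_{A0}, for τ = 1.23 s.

Solving the coupled first-order balances gives C_R(τ) = [k₁/(k₂−k₁)]·C_{A0}·(e^(−k₁τ) − e^(−k₂τ)).
e^(−k₁τ) = e^(−1.99×1.23) = e^(−2.448) = 0.08649; e^(−k₂τ) = e^(−0.3075) = 0.7353.
C_R = 1.99×4.17/(0.250−1.99) × (0.08649−0.7353) = (-4.769)×(-0.6488) = 3.094 mol/dm³.
Y_R = C_R/C_{A0} = 3.094/4.17 = 0.742.

0.742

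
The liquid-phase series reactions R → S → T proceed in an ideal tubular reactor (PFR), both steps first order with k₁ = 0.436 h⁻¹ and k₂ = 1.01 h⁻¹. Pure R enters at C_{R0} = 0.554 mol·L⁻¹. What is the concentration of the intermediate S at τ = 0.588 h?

0.0933 mol·L⁻¹

For first-order series with pure R initially, C_S(τ) = k₁C_{R0}/(k₂−k₁)·(e^(−k₁τ) − e^(−k₂τ)).
e^(−k₁τ) = e^(−0.436×0.588) = e^(−0.2564) = 0.7739; e^(−k₂τ) = e^(−0.5939) = 0.5522.
C_S = 0.436×0.554/(1.01−0.436) × (0.7739−0.5522) = 0.4208×0.2217 = 0.09328 mol·L⁻¹.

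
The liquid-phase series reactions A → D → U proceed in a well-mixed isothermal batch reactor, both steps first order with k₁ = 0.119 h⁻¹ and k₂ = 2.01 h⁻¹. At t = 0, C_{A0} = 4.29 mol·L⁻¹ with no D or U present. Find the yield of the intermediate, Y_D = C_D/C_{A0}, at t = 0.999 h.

For first-order series with pure A initially, C_D(t) = k₁C_{A0}/(k₂−k₁)·(e^(−k₁t) − e^(−k₂t)).
e^(−k₁t) = e^(−0.119×0.999) = e^(−0.1189) = 0.8879; e^(−k₂t) = e^(−2.008) = 0.1343.
C_D = 0.119×4.29/(2.01−0.119) × (0.8879−0.1343) = 0.2700×0.7537 = 0.2035 mol·L⁻¹.
Y_D = C_D/C_{A0} = 0.2035/4.29 = 0.0474.

0.0474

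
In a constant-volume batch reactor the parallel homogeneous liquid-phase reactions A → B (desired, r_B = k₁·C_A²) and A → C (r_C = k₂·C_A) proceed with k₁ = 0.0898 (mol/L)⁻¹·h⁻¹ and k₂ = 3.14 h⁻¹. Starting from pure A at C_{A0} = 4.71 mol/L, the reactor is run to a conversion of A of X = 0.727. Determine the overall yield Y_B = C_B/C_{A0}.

0.0570

C_A = C_{A0}(1−X) = 1.286 mol/L.
Along a PFR/batch, dC_C/dC_A = −r_C/(r_B+r_C) = −k₂/(k₂+k₁·C_A).
Integrating from C_{A0} to C_A: C_C = (3.14/0.0898)·ln[(3.14+0.0898·4.71)/(3.14+0.0898·1.29)] = 34.97·ln(3.563/3.255) = 3.156 mol/L.
Then C_B = (C_{A0}−C_A) − C_C = 3.424 − 3.156 = 0.2683 mol/L.
Y_B = C_B/C_{A0} = 0.2683/4.71 = 0.0570.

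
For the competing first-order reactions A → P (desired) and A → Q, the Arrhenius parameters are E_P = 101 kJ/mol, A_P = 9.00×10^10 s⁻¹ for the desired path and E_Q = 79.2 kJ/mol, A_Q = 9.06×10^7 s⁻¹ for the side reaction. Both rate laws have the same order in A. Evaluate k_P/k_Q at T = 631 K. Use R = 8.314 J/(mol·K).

Since both paths have the same order in A, the concentration cancels and S_{P/Q} = k_P/k_Q = (A_P/A_Q)·exp[(E_Q−E_P)/(RT)].
(E_Q−E_P)/(RT) = (79.2−101)×10³/(8.314×631) = -21800/5246 = -4.155.
k_P/k_Q = (9.00×10^10/9.06×10^7)·exp(-4.155) = 993.4 × 0.01568 = 15.6.

15.6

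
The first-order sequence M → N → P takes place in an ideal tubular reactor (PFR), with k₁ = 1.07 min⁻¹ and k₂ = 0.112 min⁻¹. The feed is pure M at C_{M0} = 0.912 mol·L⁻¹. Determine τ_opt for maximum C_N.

Setting dC_N/dτ = 0 gives τ_opt = ln(k₂/k₁)/(k₂−k₁).
= ln(0.112/1.07)/(0.112−1.07) = ln(0.1047)/-0.9580 = -2.257/-0.9580 = 2.36 min.

2.36 min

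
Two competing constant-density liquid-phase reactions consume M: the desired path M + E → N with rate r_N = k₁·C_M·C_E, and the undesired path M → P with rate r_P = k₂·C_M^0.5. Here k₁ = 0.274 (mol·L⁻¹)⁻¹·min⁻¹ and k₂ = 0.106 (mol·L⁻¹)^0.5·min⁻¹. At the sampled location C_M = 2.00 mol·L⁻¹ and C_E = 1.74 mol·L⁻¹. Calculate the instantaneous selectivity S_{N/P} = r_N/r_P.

6.36

S_{N/P} = r_N/r_P = (k₁·C_M·C_E)/(k₂·C_M^0.5) = (k₁/k₂)·C_M^0.5·C_E.
= (0.274×2.000×1.740) / (0.106×2.000^0.5) = 0.9535/0.1499 = 6.36.
Since the desired path is higher order in M, keeping C_M high (PFR or concentrated feed) favours N.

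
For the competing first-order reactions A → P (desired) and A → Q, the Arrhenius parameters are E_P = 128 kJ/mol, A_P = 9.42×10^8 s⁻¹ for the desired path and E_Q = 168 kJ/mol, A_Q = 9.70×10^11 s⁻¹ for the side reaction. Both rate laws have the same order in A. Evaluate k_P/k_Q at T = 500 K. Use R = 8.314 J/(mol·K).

With equal orders, S_{P/Q} = k_P/k_Q = (A_P/A_Q)·exp[(E_Q−E_P)/(RT)].
(E_Q−E_P)/(RT) = (168−128)×10³/(8.314×500) = 40000/4157 = 9.622.
k_P/k_Q = (9.42×10^8/9.70×10^11)·exp(9.622) = 9.711×10^-4 × 15098 = 14.7.

14.7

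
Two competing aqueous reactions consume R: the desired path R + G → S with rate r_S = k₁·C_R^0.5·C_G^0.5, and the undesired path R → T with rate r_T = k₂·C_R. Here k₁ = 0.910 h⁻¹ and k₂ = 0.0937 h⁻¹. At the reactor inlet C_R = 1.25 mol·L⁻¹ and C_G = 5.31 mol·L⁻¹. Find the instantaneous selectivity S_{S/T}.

S_{S/T} = r_S/r_T = (k₁·C_R^0.5·C_G^0.5)/(k₂·C_R) = (k₁/k₂)·C_R^-0.5·C_G^0.5.
= (0.910×1.250^0.5×5.310^0.5) / (0.0937×1.250) = 2.344/0.1171 = 20.0.

20.0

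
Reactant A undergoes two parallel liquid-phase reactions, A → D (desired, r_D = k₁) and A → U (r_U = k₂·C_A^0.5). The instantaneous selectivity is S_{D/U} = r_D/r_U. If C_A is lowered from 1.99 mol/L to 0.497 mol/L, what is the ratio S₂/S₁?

S_{D/U} = (k₁/k₂)·C_A^-0.5, so S₂/S₁ = (C_{A,2}/C_{A,1})^-0.5.
= (0.497/1.99)^(-0.5) = (0.2497)^(-0.5) = 2.00.
Selectivity toward D rises as C_A falls — low-concentration operation is favoured.

2.00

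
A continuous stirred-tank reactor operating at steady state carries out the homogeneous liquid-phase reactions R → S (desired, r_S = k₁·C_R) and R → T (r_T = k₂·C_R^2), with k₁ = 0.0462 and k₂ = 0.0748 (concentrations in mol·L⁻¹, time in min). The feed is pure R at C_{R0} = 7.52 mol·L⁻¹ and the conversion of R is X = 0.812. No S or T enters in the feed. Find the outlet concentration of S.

Exit C_R = C_{R0}(1−X) = 7.52×0.188 = 1.414 mol·L⁻¹.
A CSTR operates uniformly at the exit composition, giving r_S = 0.06532 and r_T = 0.1495 (each k·C_R^n at C_R = 1.414).
Fraction of consumed R going to S: r_S/(r_S+r_T) = 0.3040.
C_S = 0.3040·C_{R0}·X = 0.3040×7.52×0.812 = 1.86 mol·L⁻¹.

1.86 mol·L⁻¹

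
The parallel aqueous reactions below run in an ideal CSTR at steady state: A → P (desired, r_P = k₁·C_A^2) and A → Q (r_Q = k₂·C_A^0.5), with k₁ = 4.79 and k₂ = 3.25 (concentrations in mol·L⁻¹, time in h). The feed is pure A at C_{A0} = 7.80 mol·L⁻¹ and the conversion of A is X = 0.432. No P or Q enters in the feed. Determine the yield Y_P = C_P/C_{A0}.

Exit C_A = C_{A0}(1−X) = 7.80×0.568 = 4.430 mol·L⁻¹.
Rates in a CSTR are evaluated at the outlet concentration: r_P = 4.79×4.430^2 = 94.02, r_Q = 3.25×4.430^0.5 = 6.841.
Fraction of consumed A going to P: r_P/(r_P+r_Q) = 0.9322.
C_P = 0.9322·C_{A0}·X = 0.9322×7.80×0.432 = 3.14 mol·L⁻¹; Y_P = C_P/C_{A0} = 0.403.

0.403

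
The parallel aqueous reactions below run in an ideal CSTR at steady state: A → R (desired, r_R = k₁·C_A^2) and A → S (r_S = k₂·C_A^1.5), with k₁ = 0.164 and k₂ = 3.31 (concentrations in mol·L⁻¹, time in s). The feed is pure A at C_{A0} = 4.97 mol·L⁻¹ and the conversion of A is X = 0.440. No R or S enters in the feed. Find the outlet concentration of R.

Exit C_A = C_{A0}(1−X) = 4.97×0.560 = 2.783 mol·L⁻¹.
In a CSTR the entire volume is at exit conditions, so r_R = 0.164×2.783^2 = 1.270 and r_S = 3.31×2.783^1.5 = 15.37.
Fraction of consumed A going to R: r_R/(r_R+r_S) = 0.07635.
C_R = 0.07635·C_{A0}·X = 0.07635×4.97×0.440 = 0.167 mol·L⁻¹.

0.167 mol·L⁻¹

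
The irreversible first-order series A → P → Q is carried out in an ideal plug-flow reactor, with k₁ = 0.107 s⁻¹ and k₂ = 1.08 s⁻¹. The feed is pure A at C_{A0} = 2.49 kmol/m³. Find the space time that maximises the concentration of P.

Setting dC_P/dτ = 0 gives τ_opt = ln(k₂/k₁)/(k₂−k₁).
= ln(1.08/0.107)/(1.08−0.107) = ln(10.09)/0.9730 = 2.312/0.9730 = 2.38 s.

2.38 s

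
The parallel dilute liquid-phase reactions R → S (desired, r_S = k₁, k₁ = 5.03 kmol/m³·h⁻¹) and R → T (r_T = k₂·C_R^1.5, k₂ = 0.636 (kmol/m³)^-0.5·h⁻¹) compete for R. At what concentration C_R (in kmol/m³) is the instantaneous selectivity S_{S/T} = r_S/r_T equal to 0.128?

15.6 kmol/m³

S_{S/T} = (k₁/k₂)·C_R^-1.5 ⇒ C_R = (S·k₂/k₁)^(1/(-1.5)).
= (0.128×0.636/5.03)^(-0.6667) = (0.01618)^(-0.6667) = 15.6 kmol/m³.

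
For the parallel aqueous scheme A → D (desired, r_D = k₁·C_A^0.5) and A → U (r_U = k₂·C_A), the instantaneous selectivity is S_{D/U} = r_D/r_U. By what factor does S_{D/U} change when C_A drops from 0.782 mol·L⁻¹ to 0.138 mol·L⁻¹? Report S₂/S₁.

S_{D/U} = (k₁/k₂)·C_A^-0.5, so S₂/S₁ = (C_{A,2}/C_{A,1})^-0.5.
= (0.138/0.782)^(-0.5) = (0.1765)^(-0.5) = 2.38.

2.38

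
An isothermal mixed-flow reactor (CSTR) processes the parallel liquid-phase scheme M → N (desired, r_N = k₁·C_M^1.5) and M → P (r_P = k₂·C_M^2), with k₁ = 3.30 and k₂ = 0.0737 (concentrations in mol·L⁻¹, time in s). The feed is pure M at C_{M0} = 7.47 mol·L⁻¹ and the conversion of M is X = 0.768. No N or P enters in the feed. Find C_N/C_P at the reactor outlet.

Exit C_M = C_{M0}(1−X) = 7.47×0.232 = 1.733 mol·L⁻¹.
Rates in a CSTR are evaluated at the outlet concentration: r_N = 3.30×1.733^1.5 = 7.529, r_P = 0.0737×1.733^2 = 0.2214.
Overall selectivity = C_N/C_P = r_Nτ/(r_Pτ) = r_N/r_P = 34.0.

34.0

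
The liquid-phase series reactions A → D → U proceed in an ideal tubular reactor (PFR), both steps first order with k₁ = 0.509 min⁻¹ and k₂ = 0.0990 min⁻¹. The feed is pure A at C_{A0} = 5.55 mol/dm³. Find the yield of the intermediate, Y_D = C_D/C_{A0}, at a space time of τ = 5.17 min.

0.655

For first-order series with pure A initially, C_D(τ) = k₁C_{A0}/(k₂−k₁)·(e^(−k₁τ) − e^(−k₂τ)).
e^(−k₁τ) = e^(−0.509×5.17) = e^(−2.632) = 0.07197; e^(−k₂τ) = e^(−0.5118) = 0.5994.
C_D = 0.509×5.55/(0.0990−0.509) × (0.07197−0.5994) = (-6.890)×(-0.5274) = 3.634 mol/dm³.
Y_D = C_D/C_{A0} = 3.634/5.55 = 0.655.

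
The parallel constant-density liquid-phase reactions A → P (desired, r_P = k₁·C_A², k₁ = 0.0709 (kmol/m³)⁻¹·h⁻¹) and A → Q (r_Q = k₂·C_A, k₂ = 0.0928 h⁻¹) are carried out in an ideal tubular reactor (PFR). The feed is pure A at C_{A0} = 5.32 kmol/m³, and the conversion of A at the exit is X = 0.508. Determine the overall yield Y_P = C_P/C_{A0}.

C_A = C_{A0}(1−X) = 2.617 kmol/m³.
Along a PFR/batch, dC_Q/dC_A = −r_Q/(r_P+r_Q) = −k₂/(k₂+k₁·C_A).
Integrating from C_{A0} to C_A: C_Q = (0.0928/0.0709)·ln[(0.0928+0.0709·5.32)/(0.0928+0.0709·2.62)] = 1.309·ln(0.4700/0.2784) = 0.6855 kmol/m³.
Then C_P = (C_{A0}−C_A) − C_Q = 2.703 − 0.6855 = 2.017 kmol/m³.
Y_P = C_P/C_{A0} = 2.017/5.32 = 0.379.

0.379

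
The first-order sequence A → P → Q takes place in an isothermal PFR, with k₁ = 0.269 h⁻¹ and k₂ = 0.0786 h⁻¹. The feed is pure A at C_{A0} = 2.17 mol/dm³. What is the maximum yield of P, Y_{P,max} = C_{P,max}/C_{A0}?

0.602

For a first-order series the maximum intermediate yield is C_{P,max}/C_{A0} = (k₁/k₂)^[k₂/(k₂−k₁)].
= (0.269/0.0786)^(0.0786/(0.0786−0.269)) = (3.422)^(-0.4128) = 0.6018.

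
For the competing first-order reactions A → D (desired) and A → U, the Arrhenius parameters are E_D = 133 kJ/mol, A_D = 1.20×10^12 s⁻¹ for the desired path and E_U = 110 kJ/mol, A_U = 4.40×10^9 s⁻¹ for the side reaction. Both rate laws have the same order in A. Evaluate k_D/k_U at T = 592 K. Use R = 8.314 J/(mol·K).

k_D/k_U = (A_D/A_U)·exp[−(E_D−E_U)/(RT)] = (A_D/A_U)·exp[(E_U−E_D)/(RT)].
(E_U−E_D)/(RT) = (110−133)×10³/(8.314×592) = -23000/4922 = -4.673.
k_D/k_U = (1.20×10^12/4.40×10^9)·exp(-4.673) = 272.7 × 0.009344 = 2.55.

2.55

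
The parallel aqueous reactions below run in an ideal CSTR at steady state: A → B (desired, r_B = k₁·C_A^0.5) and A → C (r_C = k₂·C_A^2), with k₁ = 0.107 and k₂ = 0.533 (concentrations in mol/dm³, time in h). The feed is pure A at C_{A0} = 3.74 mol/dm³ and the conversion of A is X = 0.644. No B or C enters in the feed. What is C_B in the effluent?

Exit C_A = C_{A0}(1−X) = 3.74×0.356 = 1.331 mol/dm³.
A CSTR operates uniformly at the exit composition, giving r_B = 0.1235 and r_C = 0.9449 (each k·C_A^n at C_A = 1.331).
Fraction of consumed A going to B: r_B/(r_B+r_C) = 0.1156.
C_B = 0.1156·C_{A0}·X = 0.1156×3.74×0.644 = 0.278 mol/dm³.

0.278 mol/dm³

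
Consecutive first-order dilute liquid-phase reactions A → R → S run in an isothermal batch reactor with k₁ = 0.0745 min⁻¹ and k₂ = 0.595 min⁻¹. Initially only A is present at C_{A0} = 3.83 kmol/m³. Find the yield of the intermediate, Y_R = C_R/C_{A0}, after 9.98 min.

The intermediate concentration in a first-order A→B→C sequence is C_R = k₁C_{A0}(e^(−k₁t) − e^(−k₂t))/(k₂−k₁).
e^(−k₁t) = e^(−0.0745×9.98) = e^(−0.7435) = 0.4754; e^(−k₂t) = e^(−5.938) = 0.002637.
C_R = 0.0745×3.83/(0.595−0.0745) × (0.4754−0.002637) = 0.5482×0.4728 = 0.2592 kmol/m³.
Y_R = C_R/C_{A0} = 0.2592/3.83 = 0.0677.

0.0677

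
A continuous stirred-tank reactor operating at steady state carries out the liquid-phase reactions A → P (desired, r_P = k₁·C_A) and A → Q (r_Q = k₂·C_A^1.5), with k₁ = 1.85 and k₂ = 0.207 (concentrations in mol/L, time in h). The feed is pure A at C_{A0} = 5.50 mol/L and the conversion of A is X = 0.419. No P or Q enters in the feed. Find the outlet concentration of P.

Exit C_A = C_{A0}(1−X) = 5.50×0.581 = 3.196 mol/L.
Rates in a CSTR are evaluated at the outlet concentration: r_P = 1.85×3.196 = 5.912, r_Q = 0.207×3.196^1.5 = 1.182.
Fraction of consumed A going to P: r_P/(r_P+r_Q) = 0.8333.
C_P = 0.8333·C_{A0}·X = 0.8333×5.50×0.419 = 1.92 mol/L.

1.92 mol/L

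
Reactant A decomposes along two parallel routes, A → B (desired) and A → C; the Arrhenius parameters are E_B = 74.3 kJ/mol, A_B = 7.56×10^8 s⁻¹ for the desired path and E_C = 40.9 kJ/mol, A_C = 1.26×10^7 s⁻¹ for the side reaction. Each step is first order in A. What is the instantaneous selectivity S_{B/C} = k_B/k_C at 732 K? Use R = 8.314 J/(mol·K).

0.248

Since both paths have the same order in A, the concentration cancels and S_{B/C} = k_B/k_C = (A_B/A_C)·exp[(E_C−E_B)/(RT)].
(E_C−E_B)/(RT) = (40.9−74.3)×10³/(8.314×732) = -33400/6086 = -5.488.
k_B/k_C = (7.56×10^8/1.26×10^7)·exp(-5.488) = 60.00 × 0.004136 = 0.248.
Since E_B > E_C, raising the temperature improves selectivity toward B.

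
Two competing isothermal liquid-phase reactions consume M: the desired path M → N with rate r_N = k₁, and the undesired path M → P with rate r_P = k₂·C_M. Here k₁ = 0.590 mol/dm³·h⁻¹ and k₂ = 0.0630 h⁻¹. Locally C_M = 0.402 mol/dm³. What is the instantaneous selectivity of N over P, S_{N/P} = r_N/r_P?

23.3

S_{N/P} = r_N/r_P = (k₁)/(k₂·C_M) = (k₁/k₂)·C_M⁻¹.
= (0.590) / (0.0630×0.4020) = 0.5900/0.02533 = 23.3.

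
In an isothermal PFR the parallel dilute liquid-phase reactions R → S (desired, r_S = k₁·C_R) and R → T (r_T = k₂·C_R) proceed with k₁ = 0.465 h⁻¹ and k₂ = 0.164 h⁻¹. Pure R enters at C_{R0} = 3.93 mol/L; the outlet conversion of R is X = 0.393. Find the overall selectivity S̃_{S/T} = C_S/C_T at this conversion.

C_R = C_{R0}(1−X) = 2.386 mol/L.
Both paths are first order in R, so the instantaneous fraction to S is constant: dC_S/d(−C_R) = k₁/(k₁+k₂) = 0.7393.
C_S = 0.7393·(C_{R0}−C_R) = 0.7393×1.544 = 1.14 mol/L.
C_T = (C_{R0}−C_R)−C_S = 0.4027 mol/L; S̃_{S/T} = 1.142/0.4027 = 2.84.

2.84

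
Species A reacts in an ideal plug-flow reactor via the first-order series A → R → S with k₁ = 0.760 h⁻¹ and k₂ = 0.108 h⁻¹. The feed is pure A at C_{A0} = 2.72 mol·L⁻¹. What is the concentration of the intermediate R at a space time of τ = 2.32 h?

1.92 mol·L⁻¹

For first-order series with pure A initially, C_R(τ) = k₁C_{A0}/(k₂−k₁)·(e^(−k₁τ) − e^(−k₂τ)).
e^(−k₁τ) = e^(−0.760×2.32) = e^(−1.763) = 0.1715; e^(−k₂τ) = e^(−0.2506) = 0.7784.
C_R = 0.760×2.72/(0.108−0.760) × (0.1715−0.7784) = (-3.171)×(-0.6069) = 1.924 mol·L⁻¹.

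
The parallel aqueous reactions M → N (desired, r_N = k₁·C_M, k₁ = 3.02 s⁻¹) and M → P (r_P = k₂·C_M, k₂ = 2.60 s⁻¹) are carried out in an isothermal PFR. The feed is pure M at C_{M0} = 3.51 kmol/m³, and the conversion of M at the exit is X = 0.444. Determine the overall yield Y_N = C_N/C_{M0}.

C_M = C_{M0}(1−X) = 1.952 kmol/m³.
Both paths are first order in M, so the instantaneous fraction to N is constant: dC_N/d(−C_M) = k₁/(k₁+k₂) = 0.5374.
C_N = 0.5374·(C_{M0}−C_M) = 0.5374×1.558 = 0.837 kmol/m³.
Y_N = C_N/C_{M0} = 0.8375/3.51 = 0.239.

0.239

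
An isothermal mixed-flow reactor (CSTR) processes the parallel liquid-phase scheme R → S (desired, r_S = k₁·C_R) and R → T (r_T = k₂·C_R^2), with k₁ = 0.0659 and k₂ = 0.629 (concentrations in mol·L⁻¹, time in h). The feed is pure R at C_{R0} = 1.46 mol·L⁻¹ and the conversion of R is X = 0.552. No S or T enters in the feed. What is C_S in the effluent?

Exit C_R = C_{R0}(1−X) = 1.46×0.448 = 0.6541 mol·L⁻¹.
Rates in a CSTR are evaluated at the outlet concentration: r_S = 0.0659×0.6541 = 0.04310, r_T = 0.629×0.6541^2 = 0.2691.
Fraction of consumed R going to S: r_S/(r_S+r_T) = 0.1381.
C_S = 0.1381·C_{R0}·X = 0.1381×1.46×0.552 = 0.111 mol·L⁻¹.

0.111 mol·L⁻¹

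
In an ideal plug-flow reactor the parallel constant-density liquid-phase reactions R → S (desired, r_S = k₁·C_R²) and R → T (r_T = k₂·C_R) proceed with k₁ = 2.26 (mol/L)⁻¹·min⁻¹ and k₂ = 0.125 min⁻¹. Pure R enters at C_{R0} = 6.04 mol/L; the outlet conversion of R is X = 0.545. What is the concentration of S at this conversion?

C_R = C_{R0}(1−X) = 2.748 mol/L.
Along a PFR/batch, dC_T/dC_R = −r_T/(r_S+r_T) = −k₂/(k₂+k₁·C_R).
Integrating from C_{R0} to C_R: C_T = (0.125/2.26)·ln[(0.125+2.26·6.04)/(0.125+2.26·2.75)] = 0.05531·ln(13.78/6.336) = 0.04296 mol/L.
Then C_S = (C_{R0}−C_R) − C_T = 3.292 − 0.04296 = 3.249 mol/L.

3.25 mol/L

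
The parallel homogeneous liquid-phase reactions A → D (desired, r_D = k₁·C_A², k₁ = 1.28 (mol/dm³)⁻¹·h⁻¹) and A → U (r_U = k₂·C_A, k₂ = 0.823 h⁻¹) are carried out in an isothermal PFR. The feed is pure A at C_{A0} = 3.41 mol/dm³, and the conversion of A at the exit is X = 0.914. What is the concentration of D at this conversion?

2.17 mol/dm³

C_A = C_{A0}(1−X) = 0.2933 mol/dm³.
Along a PFR/batch, dC_U/dC_A = −r_U/(r_D+r_U) = −k₂/(k₂+k₁·C_A).
Integrating from C_{A0} to C_A: C_U = (0.823/1.28)·ln[(0.823+1.28·3.41)/(0.823+1.28·0.293)] = 0.6430·ln(5.188/1.198) = 0.9422 mol/dm³.
Then C_D = (C_{A0}−C_A) − C_U = 3.117 − 0.9422 = 2.175 mol/dm³.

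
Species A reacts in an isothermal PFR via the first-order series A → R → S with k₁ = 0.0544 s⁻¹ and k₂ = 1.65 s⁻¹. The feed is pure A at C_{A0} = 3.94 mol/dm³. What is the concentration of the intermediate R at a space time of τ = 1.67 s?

0.114 mol/dm³

The intermediate concentration in a first-order A→B→C sequence is C_R = k₁C_{A0}(e^(−k₁τ) − e^(−k₂τ))/(k₂−k₁).
e^(−k₁τ) = e^(−0.0544×1.67) = e^(−0.09085) = 0.9132; e^(−k₂τ) = e^(−2.755) = 0.06358.
C_R = 0.0544×3.94/(1.65−0.0544) × (0.9132−0.06358) = 0.1343×0.8496 = 0.1141 mol/dm³.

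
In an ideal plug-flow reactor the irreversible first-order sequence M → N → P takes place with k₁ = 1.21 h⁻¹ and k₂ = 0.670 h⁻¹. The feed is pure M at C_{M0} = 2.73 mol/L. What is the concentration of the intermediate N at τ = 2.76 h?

0.746 mol/L

The intermediate concentration in a first-order A→B→C sequence is C_N = k₁C_{M0}(e^(−k₁τ) − e^(−k₂τ))/(k₂−k₁).
e^(−k₁τ) = e^(−1.21×2.76) = e^(−3.340) = 0.03545; e^(−k₂τ) = e^(−1.849) = 0.1574.
C_N = 1.21×2.73/(0.670−1.21) × (0.03545−0.1574) = (-6.117)×(-0.1219) = 0.7458 mol/L.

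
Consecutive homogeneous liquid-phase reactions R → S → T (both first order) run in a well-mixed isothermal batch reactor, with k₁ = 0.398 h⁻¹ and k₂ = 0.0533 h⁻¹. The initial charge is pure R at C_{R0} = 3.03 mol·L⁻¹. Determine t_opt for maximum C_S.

For first-order series the maximum of C_S occurs at t_opt = ln(k₂/k₁)/(k₂−k₁).
= ln(0.0533/0.398)/(0.0533−0.398) = ln(0.1339)/-0.3447 = -2.011/-0.3447 = 5.83 h.

5.83 h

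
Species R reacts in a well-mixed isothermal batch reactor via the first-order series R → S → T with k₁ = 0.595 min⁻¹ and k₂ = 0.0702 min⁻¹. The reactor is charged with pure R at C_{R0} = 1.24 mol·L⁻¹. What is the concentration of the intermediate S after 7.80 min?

0.800 mol·L⁻¹

Solving the coupled first-order balances gives C_S(t) = [k₁/(k₂−k₁)]·C_{R0}·(e^(−k₁t) − e^(−k₂t)).
e^(−k₁t) = e^(−0.595×7.80) = e^(−4.641) = 0.009648; e^(−k₂t) = e^(−0.5476) = 0.5784.
C_S = 0.595×1.24/(0.0702−0.595) × (0.009648−0.5784) = (-1.406)×(-0.5687) = 0.7995 mol·L⁻¹.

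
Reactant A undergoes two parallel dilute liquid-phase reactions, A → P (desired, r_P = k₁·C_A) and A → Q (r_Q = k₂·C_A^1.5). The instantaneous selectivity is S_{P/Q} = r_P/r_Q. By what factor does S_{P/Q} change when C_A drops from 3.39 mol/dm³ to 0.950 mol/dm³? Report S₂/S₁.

1.89

S_{P/Q} = (k₁/k₂)·C_A^-0.5, so S₂/S₁ = (C_{A,2}/C_{A,1})^-0.5.
= (0.950/3.39)^(-0.5) = (0.2802)^(-0.5) = 1.89.
Selectivity toward P rises as C_A falls — low-concentration operation is favoured.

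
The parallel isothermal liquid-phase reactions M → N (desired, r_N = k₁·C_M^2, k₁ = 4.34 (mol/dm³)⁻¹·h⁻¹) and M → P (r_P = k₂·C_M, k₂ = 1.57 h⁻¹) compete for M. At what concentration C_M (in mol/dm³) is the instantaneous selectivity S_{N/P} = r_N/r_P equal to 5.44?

1.97 mol/dm³

S_{N/P} = (k₁/k₂)·C_M ⇒ C_M = S·k₂/k₁.
= 5.44×1.57/4.34 = 1.97 mol/dm³.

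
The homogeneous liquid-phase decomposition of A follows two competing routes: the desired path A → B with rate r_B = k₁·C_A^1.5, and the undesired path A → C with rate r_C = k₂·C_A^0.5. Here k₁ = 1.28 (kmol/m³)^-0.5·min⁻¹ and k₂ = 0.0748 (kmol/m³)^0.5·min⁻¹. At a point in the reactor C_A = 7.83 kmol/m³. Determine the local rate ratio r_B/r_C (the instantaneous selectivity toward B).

S_{B/C} = r_B/r_C = (k₁·C_A^1.5)/(k₂·C_A^0.5) = (k₁/k₂)·C_A.
= (1.28×7.830^1.5) / (0.0748×7.830^0.5) = 28.04/0.2093 = 134.
Since the desired path is higher order in A, keeping C_A high (PFR or concentrated feed) favours B.

134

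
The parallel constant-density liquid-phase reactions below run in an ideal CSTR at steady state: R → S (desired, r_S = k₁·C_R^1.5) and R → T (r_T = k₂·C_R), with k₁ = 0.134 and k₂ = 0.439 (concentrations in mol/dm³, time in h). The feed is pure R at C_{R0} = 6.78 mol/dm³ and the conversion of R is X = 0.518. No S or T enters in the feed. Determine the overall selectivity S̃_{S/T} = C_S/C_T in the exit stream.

0.552

Exit C_R = C_{R0}(1−X) = 6.78×0.482 = 3.268 mol/dm³.
Rates in a CSTR are evaluated at the outlet concentration: r_S = 0.134×3.268^1.5 = 0.7916, r_T = 0.439×3.268 = 1.435.
Overall selectivity = C_S/C_T = r_Sτ/(r_Tτ) = r_S/r_T = 0.552.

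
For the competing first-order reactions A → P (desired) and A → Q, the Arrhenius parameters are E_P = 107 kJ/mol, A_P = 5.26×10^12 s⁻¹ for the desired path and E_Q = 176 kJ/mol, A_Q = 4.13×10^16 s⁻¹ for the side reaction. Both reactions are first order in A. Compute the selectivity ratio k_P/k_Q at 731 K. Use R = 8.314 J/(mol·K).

10.9

k_P/k_Q = (A_P/A_Q)·exp[−(E_P−E_Q)/(RT)] = (A_P/A_Q)·exp[(E_Q−E_P)/(RT)].
(E_Q−E_P)/(RT) = (176−107)×10³/(8.314×731) = 69000/6078 = 11.35.
k_P/k_Q = (5.26×10^12/4.13×10^16)·exp(11.35) = 1.274×10^-4 × 85245 = 10.9.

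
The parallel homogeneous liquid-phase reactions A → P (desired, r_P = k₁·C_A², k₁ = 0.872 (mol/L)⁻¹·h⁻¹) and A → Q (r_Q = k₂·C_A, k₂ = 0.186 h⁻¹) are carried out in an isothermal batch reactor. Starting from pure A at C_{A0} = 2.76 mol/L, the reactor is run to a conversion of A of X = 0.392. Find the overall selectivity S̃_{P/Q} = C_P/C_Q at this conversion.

C_A = C_{A0}(1−X) = 1.678 mol/L.
Along a PFR/batch, dC_Q/dC_A = −r_Q/(r_P+r_Q) = −k₂/(k₂+k₁·C_A).
Integrating from C_{A0} to C_A: C_Q = (0.186/0.872)·ln[(0.186+0.872·2.76)/(0.186+0.872·1.68)] = 0.2133·ln(2.593/1.649) = 0.09649 mol/L.
Then C_P = (C_{A0}−C_A) − C_Q = 1.082 − 0.09649 = 0.9854 mol/L.
S̃_{P/Q} = C_P/C_Q = 0.9854/0.09649 = 10.2.

10.2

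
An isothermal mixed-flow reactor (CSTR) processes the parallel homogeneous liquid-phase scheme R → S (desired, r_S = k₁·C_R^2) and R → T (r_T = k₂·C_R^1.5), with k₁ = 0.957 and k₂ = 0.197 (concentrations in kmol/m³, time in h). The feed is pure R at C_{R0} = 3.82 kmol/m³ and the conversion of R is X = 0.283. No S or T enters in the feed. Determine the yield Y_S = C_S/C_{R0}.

0.252

Exit C_R = C_{R0}(1−X) = 3.82×0.717 = 2.739 kmol/m³.
A CSTR operates uniformly at the exit composition, giving r_S = 7.179 and r_T = 0.8930 (each k·C_R^n at C_R = 2.739).
Fraction of consumed R going to S: r_S/(r_S+r_T) = 0.8894.
C_S = 0.8894·C_{R0}·X = 0.8894×3.82×0.283 = 0.961 kmol/m³; Y_S = C_S/C_{R0} = 0.252.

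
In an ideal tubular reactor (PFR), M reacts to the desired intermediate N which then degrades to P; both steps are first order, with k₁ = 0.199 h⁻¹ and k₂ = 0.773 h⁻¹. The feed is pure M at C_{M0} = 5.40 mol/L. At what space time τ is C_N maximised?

The intermediate peaks when r₁ = r₂, i.e. k₁e^(−k₁τ) = k₂e^(−k₂τ), giving τ_opt = ln(k₂/k₁)/(k₂−k₁).
= ln(0.773/0.199)/(0.773−0.199) = ln(3.884)/0.5740 = 1.357/0.5740 = 2.36 h.

2.36 h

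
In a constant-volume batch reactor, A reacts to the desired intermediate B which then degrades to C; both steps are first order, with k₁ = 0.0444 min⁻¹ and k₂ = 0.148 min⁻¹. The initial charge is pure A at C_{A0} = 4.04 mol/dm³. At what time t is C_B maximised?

11.6 min

The intermediate peaks when r₁ = r₂, i.e. k₁e^(−k₁t) = k₂e^(−k₂t), giving t_opt = ln(k₂/k₁)/(k₂−k₁).
= ln(0.148/0.0444)/(0.148−0.0444) = ln(3.333)/0.1036 = 1.204/0.1036 = 11.6 min.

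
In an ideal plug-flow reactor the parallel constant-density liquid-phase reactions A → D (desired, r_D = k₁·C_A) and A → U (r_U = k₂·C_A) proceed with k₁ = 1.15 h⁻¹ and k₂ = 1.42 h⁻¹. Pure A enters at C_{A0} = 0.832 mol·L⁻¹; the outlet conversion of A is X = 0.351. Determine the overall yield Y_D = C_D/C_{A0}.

C_A = C_{A0}(1−X) = 0.5400 mol·L⁻¹.
Both paths are first order in A, so the instantaneous fraction to D is constant: dC_D/d(−C_A) = k₁/(k₁+k₂) = 0.4475.
C_D = 0.4475·(C_{A0}−C_A) = 0.4475×0.2920 = 0.131 mol·L⁻¹.
Y_D = C_D/C_{A0} = 0.1307/0.832 = 0.157.

0.157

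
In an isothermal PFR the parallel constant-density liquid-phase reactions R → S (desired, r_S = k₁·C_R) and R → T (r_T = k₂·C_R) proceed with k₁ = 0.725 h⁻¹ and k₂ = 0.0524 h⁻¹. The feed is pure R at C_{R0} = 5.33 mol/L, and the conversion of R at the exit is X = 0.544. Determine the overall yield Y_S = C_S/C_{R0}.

C_R = C_{R0}(1−X) = 2.430 mol/L.
Both paths are first order in R, so the instantaneous fraction to S is constant: dC_S/d(−C_R) = k₁/(k₁+k₂) = 0.9326.
C_S = 0.9326·(C_{R0}−C_R) = 0.9326×2.900 = 2.70 mol/L.
Y_S = C_S/C_{R0} = 2.704/5.33 = 0.507.

0.507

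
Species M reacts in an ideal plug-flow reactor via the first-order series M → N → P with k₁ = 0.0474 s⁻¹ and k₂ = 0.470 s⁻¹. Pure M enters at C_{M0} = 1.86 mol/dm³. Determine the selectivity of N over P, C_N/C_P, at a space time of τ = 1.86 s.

For first-order series with pure M initially, C_N(τ) = k₁C_{M0}/(k₂−k₁)·(e^(−k₁τ) − e^(−k₂τ)).
e^(−k₁τ) = e^(−0.0474×1.86) = e^(−0.08816) = 0.9156; e^(−k₂τ) = e^(−0.8742) = 0.4172.
C_N = 0.0474×1.86/(0.470−0.0474) × (0.9156−0.4172) = 0.2086×0.4984 = 0.1040 mol/dm³.
C_M = C_{M0}e^(−k₁τ) = 1.703 mol/dm³, so C_P = C_{M0}−C_M−C_N = 0.05298 mol/dm³; C_N/C_P = 1.96.

1.96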